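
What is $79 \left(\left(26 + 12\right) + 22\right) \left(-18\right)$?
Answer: $-85320$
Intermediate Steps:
$79 \left(\left(26 + 12\right) + 22\right) \left(-18\right) = 79 \left(38 + 22\right) \left(-18\right) = 79 \cdot 60 \left(-18\right) = 4740 \left(-18\right) = -85320$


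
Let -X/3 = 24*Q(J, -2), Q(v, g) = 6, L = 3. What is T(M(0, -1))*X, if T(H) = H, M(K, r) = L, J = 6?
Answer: -1296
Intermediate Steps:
M(K, r) = 3
X = -432 (X = -72*6 = -3*144 = -432)
T(M(0, -1))*X = 3*(-432) = -1296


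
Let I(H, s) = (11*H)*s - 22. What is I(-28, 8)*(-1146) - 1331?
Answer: 2847625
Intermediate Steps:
I(H, s) = -22 + 11*H*s (I(H, s) = 11*H*s - 22 = -22 + 11*H*s)
I(-28, 8)*(-1146) - 1331 = (-22 + 11*(-28)*8)*(-1146) - 1331 = (-22 - 2464)*(-1146) - 1331 = -2486*(-1146) - 1331 = 2848956 - 1331 = 2847625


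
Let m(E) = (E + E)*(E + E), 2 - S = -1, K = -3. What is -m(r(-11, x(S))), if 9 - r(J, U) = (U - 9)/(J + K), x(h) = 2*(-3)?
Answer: -12321/49 ≈ -251.45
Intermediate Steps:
S = 3 (S = 2 - 1*(-1) = 2 + 1 = 3)
x(h) = -6
r(J, U) = 9 - (-9 + U)/(-3 + J) (r(J, U) = 9 - (U - 9)/(J - 3) = 9 - (-9 + U)/(-3 + J))
m(E) = 4*E² (m(E) = (2*E)*(2*E) = 4*E²)
-m(r(-11, x(S))) = -4*((-18 - 1*(-6) + 9*(-11))/(-3 - 11))² = -4*((-18 + 6 - 99)/(-14))² = -4*(-1/14*(-111))² = -4*(111/14)² = -4*12321/196 = -1*12321/49 = -12321/49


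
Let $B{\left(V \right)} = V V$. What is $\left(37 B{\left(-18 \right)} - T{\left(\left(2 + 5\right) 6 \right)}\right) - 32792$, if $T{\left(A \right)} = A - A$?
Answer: $-20804$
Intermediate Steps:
$T{\left(A \right)} = 0$
$B{\left(V \right)} = V^{2}$
$\left(37 B{\left(-18 \right)} - T{\left(\left(2 + 5\right) 6 \right)}\right) - 32792 = \left(37 \left(-18\right)^{2} - 0\right) - 32792 = \left(37 \cdot 324 + 0\right) - 32792 = \left(11988 + 0\right) - 32792 = 11988 - 32792 = -20804$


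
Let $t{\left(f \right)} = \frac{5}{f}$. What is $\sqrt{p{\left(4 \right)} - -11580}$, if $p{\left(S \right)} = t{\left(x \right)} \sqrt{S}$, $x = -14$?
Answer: $\frac{\sqrt{567385}}{7} \approx 107.61$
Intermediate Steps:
$p{\left(S \right)} = - \frac{5 \sqrt{S}}{14}$ ($p{\left(S \right)} = \frac{5}{-14} \sqrt{S} = 5 \left(- \frac{1}{14}\right) \sqrt{S} = - \frac{5 \sqrt{S}}{14}$)
$\sqrt{p{\left(4 \right)} - -11580} = \sqrt{- \frac{5 \sqrt{4}}{14} - -11580} = \sqrt{\left(- \frac{5}{14}\right) 2 + \left(-1251 + 12831\right)} = \sqrt{- \frac{5}{7} + 11580} = \sqrt{\frac{81055}{7}} = \frac{\sqrt{567385}}{7}$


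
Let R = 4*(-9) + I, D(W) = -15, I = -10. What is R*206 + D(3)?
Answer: -9491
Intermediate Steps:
R = -46 (R = 4*(-9) - 10 = -36 - 10 = -46)
R*206 + D(3) = -46*206 - 15 = -9476 - 15 = -9491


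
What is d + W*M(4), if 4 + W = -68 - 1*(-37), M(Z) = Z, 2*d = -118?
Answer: -199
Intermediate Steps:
d = -59 (d = (½)*(-118) = -59)
W = -35 (W = -4 + (-68 - 1*(-37)) = -4 + (-68 + 37) = -4 - 31 = -35)
d + W*M(4) = -59 - 35*4 = -59 - 140 = -199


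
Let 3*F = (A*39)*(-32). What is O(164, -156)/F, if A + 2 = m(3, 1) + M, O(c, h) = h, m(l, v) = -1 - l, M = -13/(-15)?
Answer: -45/616 ≈ -0.073052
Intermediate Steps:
M = 13/15 (M = -13*(-1/15) = 13/15 ≈ 0.86667)
A = -77/15 (A = -2 + ((-1 - 1*3) + 13/15) = -2 + ((-1 - 3) + 13/15) = -2 + (-4 + 13/15) = -2 - 47/15 = -77/15 ≈ -5.1333)
F = 32032/15 (F = (-77/15*39*(-32))/3 = (-1001/5*(-32))/3 = (⅓)*(32032/5) = 32032/15 ≈ 2135.5)
O(164, -156)/F = -156/32032/15 = -156*15/32032 = -45/616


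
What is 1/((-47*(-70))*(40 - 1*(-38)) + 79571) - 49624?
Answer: -16683142183/336191 ≈ -49624.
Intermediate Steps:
1/((-47*(-70))*(40 - 1*(-38)) + 79571) - 49624 = 1/(3290*(40 + 38) + 79571) - 49624 = 1/(3290*78 + 79571) - 49624 = 1/(256620 + 79571) - 49624 = 1/336191 - 49624 = -16683142183/336191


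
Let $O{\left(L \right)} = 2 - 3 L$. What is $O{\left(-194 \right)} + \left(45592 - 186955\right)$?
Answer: $-140779$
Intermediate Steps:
$O{\left(-194 \right)} + \left(45592 - 186955\right) = \left(2 - -582\right) + \left(45592 - 186955\right) = \left(2 + 582\right) + \left(45592 - 186955\right) = 584 - 141363 = -140779$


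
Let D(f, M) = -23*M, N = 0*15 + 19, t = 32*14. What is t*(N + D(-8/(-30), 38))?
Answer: -383040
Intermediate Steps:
t = 448
N = 19 (N = 0 + 19 = 19)
t*(N + D(-8/(-30), 38)) = 448*(19 - 23*38) = 448*(19 - 874) = 448*(-855) = -383040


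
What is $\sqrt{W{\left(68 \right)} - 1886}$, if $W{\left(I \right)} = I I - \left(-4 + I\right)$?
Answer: $\sqrt{2674} \approx 51.711$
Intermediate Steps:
$W{\left(I \right)} = 4 + I^{2} - I$ ($W{\left(I \right)} = I^{2} - \left(-4 + I\right) = 4 + I^{2} - I$)
$\sqrt{W{\left(68 \right)} - 1886} = \sqrt{\left(4 + 68^{2} - 68\right) - 1886} = \sqrt{\left(4 + 4624 - 68\right) - 1886} = \sqrt{4560 - 1886} = \sqrt{2674}$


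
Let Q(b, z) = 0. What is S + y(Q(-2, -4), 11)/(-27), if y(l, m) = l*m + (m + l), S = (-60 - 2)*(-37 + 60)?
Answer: -38513/27 ≈ -1426.4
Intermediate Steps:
S = -1426 (S = -62*23 = -1426)
y(l, m) = l + m + l*m (y(l, m) = l*m + (l + m) = l + m + l*m)
S + y(Q(-2, -4), 11)/(-27) = -1426 + (0 + 11 + 0*11)/(-27) = -1426 - (0 + 11 + 0)/27 = -1426 - 1/27*11 = -1426 - 11/27 = -38513/27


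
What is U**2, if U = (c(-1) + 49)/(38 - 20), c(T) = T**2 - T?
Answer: 289/36 ≈ 8.0278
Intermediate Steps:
U = 17/6 (U = (-(-1 - 1) + 49)/(38 - 20) = (-1*(-2) + 49)/18 = (2 + 49)*(1/18) = 51*(1/18) = 17/6 ≈ 2.8333)
U**2 = (17/6)**2 = 289/36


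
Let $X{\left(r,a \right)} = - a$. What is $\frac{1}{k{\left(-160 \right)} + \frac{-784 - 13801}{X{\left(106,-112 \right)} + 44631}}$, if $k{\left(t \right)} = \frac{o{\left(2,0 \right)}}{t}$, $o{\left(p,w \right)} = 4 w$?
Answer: $- \frac{44743}{14585} \approx -3.0677$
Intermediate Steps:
$k{\left(t \right)} = 0$ ($k{\left(t \right)} = \frac{4 \cdot 0}{t} = \frac{0}{t} = 0$)
$\frac{1}{k{\left(-160 \right)} + \frac{-784 - 13801}{X{\left(106,-112 \right)} + 44631}} = \frac{1}{0 + \frac{-784 - 13801}{\left(-1\right) \left(-112\right) + 44631}} = \frac{1}{0 - \frac{14585}{112 + 44631}} = \frac{1}{0 - \frac{14585}{44743}} = \frac{1}{- \frac{14585}{44743}} = - \frac{44743}{14585}$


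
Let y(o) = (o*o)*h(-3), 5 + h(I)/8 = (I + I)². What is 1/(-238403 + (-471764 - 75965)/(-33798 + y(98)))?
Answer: -2347994/559769361311 ≈ -4.1946e-6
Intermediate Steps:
h(I) = -40 + 32*I² (h(I) = -40 + 8*(I + I)² = -40 + 8*(2*I)² = -40 + 8*(4*I²) = -40 + 32*I²)
y(o) = 248*o² (y(o) = (o*o)*(-40 + 32*(-3)²) = o²*(-40 + 32*9) = o²*(-40 + 288) = o²*248 = 248*o²)
1/(-238403 + (-471764 - 75965)/(-33798 + y(98))) = 1/(-238403 + (-471764 - 75965)/(-33798 + 248*98²)) = 1/(-238403 - 547729/(-33798 + 248*9604)) = 1/(-238403 - 547729/(-33798 + 2381792)) = 1/(-238403 - 547729/2347994) = 1/(-559769361311/2347994) = -2347994/559769361311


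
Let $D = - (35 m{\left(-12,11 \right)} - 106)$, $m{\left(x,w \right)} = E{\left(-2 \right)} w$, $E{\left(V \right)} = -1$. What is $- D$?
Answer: $-491$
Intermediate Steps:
$m{\left(x,w \right)} = - w$
$D = 491$ ($D = - (35 \left(\left(-1\right) 11\right) - 106) = - (35 \left(-11\right) - 106) = - (-385 - 106) = \left(-1\right) \left(-491\right) = 491$)
$- D = \left(-1\right) 491 = -491$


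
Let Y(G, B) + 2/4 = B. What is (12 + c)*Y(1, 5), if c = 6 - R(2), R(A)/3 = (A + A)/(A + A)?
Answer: 135/2 ≈ 67.500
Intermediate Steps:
Y(G, B) = -½ + B
R(A) = 3 (R(A) = 3*((A + A)/(A + A)) = 3*((2*A)/((2*A))) = 3*((2*A)*(1/(2*A))) = 3*1 = 3)
c = 3 (c = 6 - 1*3 = 6 - 3 = 3)
(12 + c)*Y(1, 5) = (12 + 3)*(-½ + 5) = 15*(9/2) = 135/2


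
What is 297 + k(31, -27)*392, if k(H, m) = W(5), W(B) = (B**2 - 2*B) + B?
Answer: 8137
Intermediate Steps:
W(B) = B**2 - B
k(H, m) = 20 (k(H, m) = 5*(-1 + 5) = 5*4 = 20)
297 + k(31, -27)*392 = 297 + 20*392 = 297 + 7840 = 8137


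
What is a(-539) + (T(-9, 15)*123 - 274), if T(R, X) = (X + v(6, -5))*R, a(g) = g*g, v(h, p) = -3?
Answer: 276963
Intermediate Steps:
a(g) = g²
T(R, X) = R*(-3 + X) (T(R, X) = (X - 3)*R = (-3 + X)*R = R*(-3 + X))
a(-539) + (T(-9, 15)*123 - 274) = (-539)² + (-9*(-3 + 15)*123 - 274) = 290521 + (-9*12*123 - 274) = 290521 + (-108*123 - 274) = 290521 + (-13284 - 274) = 290521 - 13558 = 276963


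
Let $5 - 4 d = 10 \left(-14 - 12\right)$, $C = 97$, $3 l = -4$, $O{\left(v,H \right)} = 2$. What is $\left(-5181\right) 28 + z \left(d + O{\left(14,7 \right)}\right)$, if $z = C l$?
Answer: $-153895$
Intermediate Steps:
$l = - \frac{4}{3}$ ($l = \frac{1}{3} \left(-4\right) = - \frac{4}{3} \approx -1.3333$)
$z = - \frac{388}{3}$ ($z = 97 \left(- \frac{4}{3}\right) = - \frac{388}{3} \approx -129.33$)
$d = \frac{265}{4}$ ($d = \frac{5}{4} - \frac{10 \left(-14 - 12\right)}{4} = \frac{5}{4} - \frac{10 \left(-26\right)}{4} = \frac{5}{4} - -65 = \frac{5}{4} + 65 = \frac{265}{4} \approx 66.25$)
$\left(-5181\right) 28 + z \left(d + O{\left(14,7 \right)}\right) = \left(-5181\right) 28 - \frac{388 \left(\frac{265}{4} + 2\right)}{3} = -145068 - 8827 = -153895$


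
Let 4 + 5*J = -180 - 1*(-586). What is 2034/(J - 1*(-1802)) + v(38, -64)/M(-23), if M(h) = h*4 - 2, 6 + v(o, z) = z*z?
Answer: -9384775/221182 ≈ -42.430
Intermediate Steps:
J = 402/5 (J = -4/5 + (-180 - 1*(-586))/5 = -4/5 + (-180 + 586)/5 = -4/5 + (1/5)*406 = -4/5 + 406/5 = 402/5 ≈ 80.400)
v(o, z) = -6 + z**2 (v(o, z) = -6 + z*z = -6 + z**2)
M(h) = -2 + 4*h (M(h) = 4*h - 2 = -2 + 4*h)
2034/(J - 1*(-1802)) + v(38, -64)/M(-23) = 2034/(402/5 - 1*(-1802)) + (-6 + (-64)**2)/(-2 + 4*(-23)) = 2034/(402/5 + 1802) + (-6 + 4096)/(-2 - 92) = 2034/(9412/5) + 4090/(-94) = 2034*(5/9412) + 4090*(-1/94) = 5085/4706 - 2045/47 = -9384775/221182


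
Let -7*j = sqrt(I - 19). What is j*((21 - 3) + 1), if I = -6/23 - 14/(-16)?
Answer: -19*I*sqrt(155618)/644 ≈ -11.639*I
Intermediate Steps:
I = 113/184 (I = -6*1/23 - 14*(-1/16) = -6/23 + 7/8 = 113/184 ≈ 0.61413)
j = -I*sqrt(155618)/644 (j = -sqrt(113/184 - 19)/7 = -I*sqrt(155618)/644 ≈ -0.61255*I)
j*((21 - 3) + 1) = (-I*sqrt(155618)/644)*((21 - 3) + 1) = (-I*sqrt(155618)/644)*(18 + 1) = -I*sqrt(155618)/644*19 = -19*I*sqrt(155618)/644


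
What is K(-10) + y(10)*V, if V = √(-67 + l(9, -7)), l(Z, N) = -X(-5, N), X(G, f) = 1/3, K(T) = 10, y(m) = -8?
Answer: 10 - 8*I*√606/3 ≈ 10.0 - 65.646*I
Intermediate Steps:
X(G, f) = ⅓
l(Z, N) = -⅓ (l(Z, N) = -1*⅓ = -⅓)
V = I*√606/3 (V = √(-67 - ⅓) = √(-202/3) = I*√606/3 ≈ 8.2057*I)
K(-10) + y(10)*V = 10 - 8*I*√606/3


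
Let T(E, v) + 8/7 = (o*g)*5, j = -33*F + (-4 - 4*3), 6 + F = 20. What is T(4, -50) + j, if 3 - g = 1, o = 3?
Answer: -3144/7 ≈ -449.14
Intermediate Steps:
F = 14 (F = -6 + 20 = 14)
g = 2 (g = 3 - 1*1 = 3 - 1 = 2)
j = -478 (j = -33*14 + (-4 - 4*3) = -462 + (-4 - 12) = -462 - 16 = -478)
T(E, v) = 202/7 (T(E, v) = -8/7 + (3*2)*5 = -8/7 + 6*5 = -8/7 + 30 = 202/7)
T(4, -50) + j = 202/7 - 478 = -3144/7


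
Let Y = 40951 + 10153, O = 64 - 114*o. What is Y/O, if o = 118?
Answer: -12776/3347 ≈ -3.8172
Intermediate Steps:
O = -13388 (O = 64 - 114*118 = 64 - 13452 = -13388)
Y = 51104
Y/O = 51104/(-13388) = 51104*(-1/13388) = -12776/3347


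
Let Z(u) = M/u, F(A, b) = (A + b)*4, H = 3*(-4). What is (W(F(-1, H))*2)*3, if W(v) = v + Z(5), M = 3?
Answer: -1542/5 ≈ -308.40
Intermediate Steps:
H = -12
F(A, b) = 4*A + 4*b
Z(u) = 3/u
W(v) = 3/5 + v (W(v) = v + 3/5 = 3/5 + v)
(W(F(-1, H))*2)*3 = ((3/5 + (4*(-1) + 4*(-12)))*2)*3 = ((3/5 + (-4 - 48))*2)*3 = ((3/5 - 52)*2)*3 = -257/5*2*3 = -514/5*3 = -1542/5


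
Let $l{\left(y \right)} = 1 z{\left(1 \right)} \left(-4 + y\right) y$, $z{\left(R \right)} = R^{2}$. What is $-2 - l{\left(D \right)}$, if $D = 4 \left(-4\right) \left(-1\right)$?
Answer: $-194$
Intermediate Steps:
$D = 16$ ($D = \left(-16\right) \left(-1\right) = 16$)
$l{\left(y \right)} = y \left(-4 + y\right)$ ($l{\left(y \right)} = 1 \cdot 1^{2} \left(-4 + y\right) y = 1 \cdot 1 \left(-4 + y\right) y = 1 \left(-4 + y\right) y = 1 y \left(-4 + y\right) = y \left(-4 + y\right)$)
$-2 - l{\left(D \right)} = -2 - 16 \left(-4 + 16\right) = -2 - 16 \cdot 12 = -2 - 192 = -194$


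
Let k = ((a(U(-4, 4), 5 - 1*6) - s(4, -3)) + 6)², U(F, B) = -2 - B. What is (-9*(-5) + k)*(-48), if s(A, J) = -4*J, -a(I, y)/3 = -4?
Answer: -3888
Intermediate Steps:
a(I, y) = 12 (a(I, y) = -3*(-4) = 12)
k = 36 (k = ((12 - (-4)*(-3)) + 6)² = ((12 - 1*12) + 6)² = ((12 - 12) + 6)² = (0 + 6)² = 6² = 36)
(-9*(-5) + k)*(-48) = (-9*(-5) + 36)*(-48) = (45 + 36)*(-48) = 81*(-48) = -3888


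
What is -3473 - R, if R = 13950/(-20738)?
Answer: -36004562/10369 ≈ -3472.3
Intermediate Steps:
R = -6975/10369 (R = 13950*(-1/20738) = -6975/10369 ≈ -0.67268)
-3473 - R = -3473 - 1*(-6975/10369) = -3473 + 6975/10369 = -36004562/10369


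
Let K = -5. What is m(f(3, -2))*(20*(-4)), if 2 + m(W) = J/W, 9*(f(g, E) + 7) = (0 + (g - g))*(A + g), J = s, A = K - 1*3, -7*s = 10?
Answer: 7040/49 ≈ 143.67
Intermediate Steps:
s = -10/7 (s = -⅐*10 = -10/7 ≈ -1.4286)
A = -8 (A = -5 - 1*3 = -5 - 3 = -8)
J = -10/7 ≈ -1.4286
f(g, E) = -7 (f(g, E) = -7 + ((0 + (g - g))*(-8 + g))/9 = -7 + ((0 + 0)*(-8 + g))/9 = -7 + (0*(-8 + g))/9 = -7 + (⅑)*0 = -7 + 0 = -7)
m(W) = -2 - 10/(7*W)
m(f(3, -2))*(20*(-4)) = (-2 - 10/7/(-7))*(20*(-4)) = (-2 - 10/7*(-⅐))*(-80) = (-2 + 10/49)*(-80) = -88/49*(-80) = 7040/49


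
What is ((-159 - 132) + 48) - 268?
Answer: -511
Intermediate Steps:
((-159 - 132) + 48) - 268 = (-291 + 48) - 268 = -243 - 268 = -511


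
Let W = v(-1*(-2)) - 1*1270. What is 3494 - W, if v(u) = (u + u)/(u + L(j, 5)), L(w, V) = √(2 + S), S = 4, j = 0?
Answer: 4768 - 2*√6 ≈ 4763.1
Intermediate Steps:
L(w, V) = √6 (L(w, V) = √(2 + 4) = √6)
v(u) = 2*u/(u + √6) (v(u) = (u + u)/(u + √6) = (2*u)/(u + √6) = 2*u/(u + √6))
W = -1270 + 4/(2 + √6) (W = 2*(-1*(-2))/(-1*(-2) + √6) - 1*1270 = 2*2/(2 + √6) - 1270 = 4/(2 + √6) - 1270 = -1270 + 4/(2 + √6) ≈ -1269.1)
3494 - W = 3494 - (-1274 + 2*√6) = 3494 + (1274 - 2*√6) = 4768 - 2*√6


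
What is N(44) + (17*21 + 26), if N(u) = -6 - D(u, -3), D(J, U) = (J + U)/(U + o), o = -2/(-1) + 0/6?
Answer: 418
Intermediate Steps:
o = 2 (o = -2*(-1) + 0*(1/6) = 2 + 0 = 2)
D(J, U) = (J + U)/(2 + U) (D(J, U) = (J + U)/(U + 2) = (J + U)/(2 + U))
N(u) = -9 + u (N(u) = -6 - (u - 3)/(2 - 3) = -6 - (-3 + u)/(-1) = -6 - (-1)*(-3 + u) = -6 - (3 - u) = -6 + (-3 + u) = -9 + u)
N(44) + (17*21 + 26) = (-9 + 44) + (17*21 + 26) = 35 + (357 + 26) = 35 + 383 = 418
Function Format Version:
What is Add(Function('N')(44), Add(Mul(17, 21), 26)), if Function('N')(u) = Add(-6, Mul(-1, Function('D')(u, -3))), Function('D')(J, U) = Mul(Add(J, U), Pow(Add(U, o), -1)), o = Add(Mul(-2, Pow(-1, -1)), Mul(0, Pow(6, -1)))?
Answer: 418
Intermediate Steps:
o = 2 (o = Add(Mul(-2, -1), Mul(0, Rational(1, 6))) = Add(2, 0) = 2)
Function('D')(J, U) = Mul(Pow(Add(2, U), -1), Add(J, U)) (Function('D')(J, U) = Mul(Add(J, U), Pow(Add(U, 2), -1)) = Mul(Add(J, U), Pow(Add(2, U), -1)) = Mul(Pow(Add(2, U), -1), Add(J, U)))
Function('N')(u) = Add(-9, u) (Function('N')(u) = Add(-6, Mul(-1, Mul(Pow(Add(2, -3), -1), Add(u, -3)))) = Add(-6, Mul(-1, Mul(Pow(-1, -1), Add(-3, u)))) = Add(-6, Mul(-1, Mul(-1, Add(-3, u)))) = Add(-6, Mul(-1, Add(3, Mul(-1, u)))) = Add(-6, Add(-3, u)) = Add(-9, u))
Add(Function('N')(44), Add(Mul(17, 21), 26)) = Add(Add(-9, 44), Add(Mul(17, 21), 26)) = Add(35, Add(357, 26)) = Add(35, 383) = 418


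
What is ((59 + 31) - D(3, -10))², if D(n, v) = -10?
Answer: 10000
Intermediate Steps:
((59 + 31) - D(3, -10))² = ((59 + 31) - 1*(-10))² = (90 + 10)² = 100² = 10000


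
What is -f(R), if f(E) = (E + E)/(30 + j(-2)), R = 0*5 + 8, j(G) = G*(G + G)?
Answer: -8/19 ≈ -0.42105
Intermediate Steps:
j(G) = 2*G² (j(G) = G*(2*G) = 2*G²)
R = 8 (R = 0 + 8 = 8)
f(E) = E/19 (f(E) = (E + E)/(30 + 2*(-2)²) = (2*E)/(30 + 2*4) = (2*E)/(30 + 8) = (2*E)/38 = (2*E)*(1/38) = E/19)
-f(R) = -8/19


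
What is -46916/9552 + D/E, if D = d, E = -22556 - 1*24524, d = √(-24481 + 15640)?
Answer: -11729/2388 - I*√8841/47080 ≈ -4.9116 - 0.0019972*I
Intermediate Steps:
d = I*√8841 (d = √(-8841) = I*√8841 ≈ 94.027*I)
E = -47080 (E = -22556 - 24524 = -47080)
D = I*√8841 ≈ 94.027*I
-46916/9552 + D/E = -46916/9552 + (I*√8841)/(-47080) = -46916*1/9552 + (I*√8841)*(-1/47080) = -11729/2388 - I*√8841/47080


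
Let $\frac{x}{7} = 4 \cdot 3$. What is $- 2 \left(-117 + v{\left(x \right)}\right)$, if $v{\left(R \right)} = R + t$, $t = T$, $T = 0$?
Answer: $66$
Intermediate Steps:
$t = 0$
$x = 84$ ($x = 7 \cdot 4 \cdot 3 = 7 \cdot 12 = 84$)
$v{\left(R \right)} = R$ ($v{\left(R \right)} = R + 0 = R$)
$- 2 \left(-117 + v{\left(x \right)}\right) = - 2 \left(-117 + 84\right) = \left(-2\right) \left(-33\right) = 66$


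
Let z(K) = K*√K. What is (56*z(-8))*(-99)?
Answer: 88704*I*√2 ≈ 1.2545e+5*I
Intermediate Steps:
z(K) = K^(3/2)
(56*z(-8))*(-99) = (56*(-8)^(3/2))*(-99) = (56*(-16*I*√2))*(-99) = -896*I*√2*(-99) = 88704*I*√2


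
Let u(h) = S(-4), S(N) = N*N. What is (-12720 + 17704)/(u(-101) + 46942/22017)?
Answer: 54866364/199607 ≈ 274.87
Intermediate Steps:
S(N) = N**2
u(h) = 16 (u(h) = (-4)**2 = 16)
(-12720 + 17704)/(u(-101) + 46942/22017) = (-12720 + 17704)/(16 + 46942/22017) = 4984/(16 + 46942*(1/22017)) = 4984/(16 + 46942/22017) = 4984/(399214/22017) = 4984*(22017/399214) = 54866364/199607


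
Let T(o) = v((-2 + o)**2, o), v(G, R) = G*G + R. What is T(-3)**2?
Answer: 386884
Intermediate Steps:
v(G, R) = R + G**2 (v(G, R) = G**2 + R = R + G**2)
T(o) = o + (-2 + o)**4 (T(o) = o + ((-2 + o)**2)**2 = o + (-2 + o)**4)
T(-3)**2 = (-3 + (-2 - 3)**4)**2 = (-3 + (-5)**4)**2 = (-3 + 625)**2 = 622**2 = 386884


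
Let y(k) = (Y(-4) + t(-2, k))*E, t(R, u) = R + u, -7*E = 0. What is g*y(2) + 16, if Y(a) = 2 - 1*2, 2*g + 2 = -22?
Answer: 16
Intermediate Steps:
g = -12 (g = -1 + (1/2)*(-22) = -1 - 11 = -12)
Y(a) = 0 (Y(a) = 2 - 2 = 0)
E = 0 (E = -1/7*0 = 0)
y(k) = 0 (y(k) = (0 + (-2 + k))*0 = (-2 + k)*0 = 0)
g*y(2) + 16 = -12*0 + 16 = 0 + 16 = 16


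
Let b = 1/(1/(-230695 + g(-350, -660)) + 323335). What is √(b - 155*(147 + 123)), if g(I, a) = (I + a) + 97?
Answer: I*√234697255616164066521928018/74886972679 ≈ 204.57*I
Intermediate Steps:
g(I, a) = 97 + I + a
b = 231608/74886972679 (b = 1/(1/(-230695 + (97 - 350 - 660)) + 323335) = 1/(1/(-230695 - 913) + 323335) = 1/(1/(-231608) + 323335) = 1/(-1/231608 + 323335) = 1/(74886972679/231608) = 231608/74886972679 ≈ 3.0928e-6)
√(b - 155*(147 + 123)) = √(231608/74886972679 - 155*(147 + 123)) = √(231608/74886972679 - 155*270) = √(231608/74886972679 - 41850) = √(-3134019806384542/74886972679) = I*√234697255616164066521928018/74886972679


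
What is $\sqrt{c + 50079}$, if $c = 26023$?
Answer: $\sqrt{76102} \approx 275.87$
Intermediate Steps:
$\sqrt{c + 50079} = \sqrt{26023 + 50079} = \sqrt{76102}$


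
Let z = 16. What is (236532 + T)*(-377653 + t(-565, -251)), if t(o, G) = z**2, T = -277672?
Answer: 15526112580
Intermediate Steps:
t(o, G) = 256 (t(o, G) = 16**2 = 256)
(236532 + T)*(-377653 + t(-565, -251)) = (236532 - 277672)*(-377653 + 256) = -41140*(-377397) = 15526112580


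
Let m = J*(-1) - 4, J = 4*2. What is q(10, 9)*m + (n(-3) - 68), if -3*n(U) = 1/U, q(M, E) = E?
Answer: -1583/9 ≈ -175.89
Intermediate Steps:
J = 8
n(U) = -1/(3*U)
m = -12 (m = 8*(-1) - 4 = -8 - 4 = -12)
q(10, 9)*m + (n(-3) - 68) = 9*(-12) + (-1/3/(-3) - 68) = -108 + (-1/3*(-1/3) - 68) = -108 + (1/9 - 68) = -108 - 611/9 = -1583/9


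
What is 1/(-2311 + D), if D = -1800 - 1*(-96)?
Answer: -1/4015 ≈ -0.00024907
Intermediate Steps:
D = -1704 (D = -1800 + 96 = -1704)
1/(-2311 + D) = 1/(-2311 - 1704) = 1/(-4015) = -1/4015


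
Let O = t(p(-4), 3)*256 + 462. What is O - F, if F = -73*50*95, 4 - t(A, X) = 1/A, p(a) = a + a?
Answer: 348268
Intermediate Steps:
p(a) = 2*a
t(A, X) = 4 - 1/A
F = -346750 (F = -3650*95 = -346750)
O = 1518 (O = (4 - 1/(2*(-4)))*256 + 462 = (4 - 1/(-8))*256 + 462 = (4 - 1*(-⅛))*256 + 462 = (4 + ⅛)*256 + 462 = (33/8)*256 + 462 = 1056 + 462 = 1518)
O - F = 1518 - 1*(-346750) = 1518 + 346750 = 348268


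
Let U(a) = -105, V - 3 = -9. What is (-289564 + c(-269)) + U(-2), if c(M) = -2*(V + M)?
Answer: -289119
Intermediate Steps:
V = -6 (V = 3 - 9 = -6)
c(M) = 12 - 2*M (c(M) = -2*(-6 + M) = 12 - 2*M)
(-289564 + c(-269)) + U(-2) = (-289564 + (12 - 2*(-269))) - 105 = (-289564 + (12 + 538)) - 105 = (-289564 + 550) - 105 = -289014 - 105 = -289119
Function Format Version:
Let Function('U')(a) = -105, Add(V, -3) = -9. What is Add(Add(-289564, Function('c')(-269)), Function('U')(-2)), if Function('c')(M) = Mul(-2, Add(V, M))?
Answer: -289119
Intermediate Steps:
V = -6 (V = Add(3, -9) = -6)
Function('c')(M) = Add(12, Mul(-2, M)) (Function('c')(M) = Mul(-2, Add(-6, M)) = Add(12, Mul(-2, M)))
Add(Add(-289564, Function('c')(-269)), Function('U')(-2)) = Add(Add(-289564, Add(12, Mul(-2, -269))), -105) = Add(Add(-289564, Add(12, 538)), -105) = Add(Add(-289564, 550), -105) = Add(-289014, -105) = -289119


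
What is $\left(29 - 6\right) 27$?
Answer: $621$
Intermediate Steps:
$\left(29 - 6\right) 27 = 23 \cdot 27 = 621$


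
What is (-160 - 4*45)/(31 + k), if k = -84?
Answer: 340/53 ≈ 6.4151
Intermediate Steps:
(-160 - 4*45)/(31 + k) = (-160 - 4*45)/(31 - 84) = (-160 - 180)/(-53) = -340*(-1/53) = 340/53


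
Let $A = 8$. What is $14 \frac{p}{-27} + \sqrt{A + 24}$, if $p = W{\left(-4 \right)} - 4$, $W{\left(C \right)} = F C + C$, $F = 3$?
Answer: $\frac{280}{27} + 4 \sqrt{2} \approx 16.027$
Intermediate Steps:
$W{\left(C \right)} = 4 C$ ($W{\left(C \right)} = 3 C + C = 4 C$)
$p = -20$ ($p = 4 \left(-4\right) - 4 = -16 - 4 = -20$)
$14 \frac{p}{-27} + \sqrt{A + 24} = 14 \left(- \frac{20}{-27}\right) + \sqrt{8 + 24} = 14 \left(\left(-20\right) \left(- \frac{1}{27}\right)\right) + \sqrt{32} = 14 \cdot \frac{20}{27} + 4 \sqrt{2} = \frac{280}{27} + 4 \sqrt{2}$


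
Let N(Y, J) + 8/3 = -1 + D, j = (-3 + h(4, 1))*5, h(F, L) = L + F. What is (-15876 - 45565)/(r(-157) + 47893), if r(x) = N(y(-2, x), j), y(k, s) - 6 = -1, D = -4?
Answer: -184323/143656 ≈ -1.2831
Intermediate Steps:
y(k, s) = 5 (y(k, s) = 6 - 1 = 5)
h(F, L) = F + L
j = 10 (j = (-3 + (4 + 1))*5 = (-3 + 5)*5 = 2*5 = 10)
N(Y, J) = -23/3 (N(Y, J) = -8/3 + (-1 - 4) = -8/3 - 5 = -23/3)
r(x) = -23/3
(-15876 - 45565)/(r(-157) + 47893) = (-15876 - 45565)/(-23/3 + 47893) = -61441/143656/3 = -61441*3/143656 = -184323/143656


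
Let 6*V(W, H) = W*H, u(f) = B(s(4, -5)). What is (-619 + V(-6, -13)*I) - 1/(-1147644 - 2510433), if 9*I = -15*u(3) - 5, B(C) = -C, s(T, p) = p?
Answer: -2687060782/3658077 ≈ -734.56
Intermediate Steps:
u(f) = 5 (u(f) = -1*(-5) = 5)
I = -80/9 (I = (-15*5 - 5)/9 = (-75 - 5)/9 = (⅑)*(-80) = -80/9 ≈ -8.8889)
V(W, H) = H*W/6 (V(W, H) = (W*H)/6 = (H*W)/6 = H*W/6)
(-619 + V(-6, -13)*I) - 1/(-1147644 - 2510433) = (-619 + ((⅙)*(-13)*(-6))*(-80/9)) - 1/(-1147644 - 2510433) = (-619 + 13*(-80/9)) - 1/(-3658077) = (-619 - 1040/9) - 1*(-1/3658077) = -6611/9 + 1/3658077 = -2687060782/3658077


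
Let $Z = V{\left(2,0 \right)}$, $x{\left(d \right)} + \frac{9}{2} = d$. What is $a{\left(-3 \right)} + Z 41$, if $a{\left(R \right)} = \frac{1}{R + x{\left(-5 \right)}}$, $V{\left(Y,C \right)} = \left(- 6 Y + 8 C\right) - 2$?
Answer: $- \frac{14352}{25} \approx -574.08$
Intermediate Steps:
$V{\left(Y,C \right)} = -2 - 6 Y + 8 C$
$x{\left(d \right)} = - \frac{9}{2} + d$
$Z = -14$ ($Z = -2 - 12 + 8 \cdot 0 = -2 - 12 + 0 = -14$)
$a{\left(R \right)} = \frac{1}{- \frac{19}{2} + R}$ ($a{\left(R \right)} = \frac{1}{R - \frac{19}{2}} = \frac{1}{- \frac{19}{2} + R}$)
$a{\left(-3 \right)} + Z 41 = \frac{2}{-19 + 2 \left(-3\right)} - 574 = \frac{2}{-19 - 6} - 574 = \frac{2}{-25} - 574 = 2 \left(- \frac{1}{25}\right) - 574 = - \frac{2}{25} - 574 = - \frac{14352}{25}$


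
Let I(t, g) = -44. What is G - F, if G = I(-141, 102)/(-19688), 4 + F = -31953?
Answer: 157292365/4922 ≈ 31957.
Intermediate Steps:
F = -31957 (F = -4 - 31953 = -31957)
G = 11/4922 (G = -44/(-19688) = -44*(-1/19688) = 11/4922 ≈ 0.0022349)
G - F = 11/4922 - 1*(-31957) = 11/4922 + 31957 = 157292365/4922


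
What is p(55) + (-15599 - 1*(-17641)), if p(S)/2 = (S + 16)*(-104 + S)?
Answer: -4916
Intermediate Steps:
p(S) = 2*(-104 + S)*(16 + S) (p(S) = 2*((S + 16)*(-104 + S)) = 2*((16 + S)*(-104 + S)) = 2*((-104 + S)*(16 + S)) = 2*(-104 + S)*(16 + S))
p(55) + (-15599 - 1*(-17641)) = (-3328 - 176*55 + 2*55**2) + (-15599 - 1*(-17641)) = (-3328 - 9680 + 2*3025) + (-15599 + 17641) = (-3328 - 9680 + 6050) + 2042 = -6958 + 2042 = -4916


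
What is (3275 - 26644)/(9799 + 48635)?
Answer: -23369/58434 ≈ -0.39992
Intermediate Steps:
(3275 - 26644)/(9799 + 48635) = -23369/58434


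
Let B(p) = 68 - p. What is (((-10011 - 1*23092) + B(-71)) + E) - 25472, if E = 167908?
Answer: 109472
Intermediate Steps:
(((-10011 - 1*23092) + B(-71)) + E) - 25472 = (((-10011 - 1*23092) + (68 - 1*(-71))) + 167908) - 25472 = (((-10011 - 23092) + (68 + 71)) + 167908) - 25472 = ((-33103 + 139) + 167908) - 25472 = (-32964 + 167908) - 25472 = 134944 - 25472 = 109472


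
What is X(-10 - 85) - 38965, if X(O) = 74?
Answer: -38891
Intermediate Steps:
X(-10 - 85) - 38965 = 74 - 38965 = -38891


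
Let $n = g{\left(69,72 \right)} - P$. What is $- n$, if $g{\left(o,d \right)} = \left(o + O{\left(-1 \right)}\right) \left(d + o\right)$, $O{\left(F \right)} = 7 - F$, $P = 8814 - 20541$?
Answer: $-22584$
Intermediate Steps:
$P = -11727$
$g{\left(o,d \right)} = \left(8 + o\right) \left(d + o\right)$ ($g{\left(o,d \right)} = \left(o + \left(7 - -1\right)\right) \left(d + o\right) = \left(o + \left(7 + 1\right)\right) \left(d + o\right) = \left(o + 8\right) \left(d + o\right) = \left(8 + o\right) \left(d + o\right)$)
$n = 22584$ ($n = \left(69^{2} + 8 \cdot 72 + 8 \cdot 69 + 72 \cdot 69\right) - -11727 = \left(4761 + 576 + 552 + 4968\right) + 11727 = 10857 + 11727 = 22584$)
$- n = \left(-1\right) 22584 = -22584$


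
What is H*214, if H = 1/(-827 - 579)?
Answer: -107/703 ≈ -0.15220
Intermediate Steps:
H = -1/1406 (H = 1/(-1406) = -1/1406 ≈ -0.00071124)
H*214 = -1/1406*214 = -107/703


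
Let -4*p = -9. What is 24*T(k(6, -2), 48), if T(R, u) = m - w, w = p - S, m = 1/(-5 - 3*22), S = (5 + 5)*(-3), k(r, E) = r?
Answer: -17031/22 ≈ -774.14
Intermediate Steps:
p = 9/4 (p = -¼*(-9) = 9/4 ≈ 2.2500)
S = -30 (S = 10*(-3) = -30)
m = -1/176 (m = (1/22)/(-8) = -⅛*1/22 = -1/176 ≈ -0.0056818)
w = 129/4 (w = 9/4 - 1*(-30) = 9/4 + 30 = 129/4 ≈ 32.250)
T(R, u) = -5677/176 (T(R, u) = -1/176 - 1*129/4 = -1/176 - 129/4 = -5677/176)
24*T(k(6, -2), 48) = 24*(-5677/176) = -17031/22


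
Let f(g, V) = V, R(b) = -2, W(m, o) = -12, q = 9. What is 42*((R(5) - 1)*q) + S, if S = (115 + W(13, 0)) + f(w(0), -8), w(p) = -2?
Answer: -1039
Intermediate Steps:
S = 95 (S = (115 - 12) - 8 = 103 - 8 = 95)
42*((R(5) - 1)*q) + S = 42*((-2 - 1)*9) + 95 = 42*(-3*9) + 95 = 42*(-27) + 95 = -1134 + 95 = -1039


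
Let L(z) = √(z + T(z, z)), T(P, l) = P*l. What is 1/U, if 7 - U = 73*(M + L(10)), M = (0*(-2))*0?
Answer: -7/586141 - 73*√110/586141 ≈ -0.0013182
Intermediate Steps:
L(z) = √(z + z²) (L(z) = √(z + z*z) = √(z + z²))
M = 0 (M = 0*0 = 0)
U = 7 - 73*√110 (U = 7 - 73*(0 + √(10*(1 + 10))) = 7 - 73*(0 + √(10*11)) = 7 - 73*(0 + √110) = 7 - 73*√110 ≈ -758.63)
1/U = 1/(7 - 73*√110)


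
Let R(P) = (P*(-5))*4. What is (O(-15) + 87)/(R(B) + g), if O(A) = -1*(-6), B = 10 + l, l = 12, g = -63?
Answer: -93/503 ≈ -0.18489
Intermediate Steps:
B = 22 (B = 10 + 12 = 22)
O(A) = 6
R(P) = -20*P (R(P) = -5*P*4 = -20*P)
(O(-15) + 87)/(R(B) + g) = (6 + 87)/(-20*22 - 63) = 93/(-440 - 63) = 93/(-503) = 93*(-1/503) = -93/503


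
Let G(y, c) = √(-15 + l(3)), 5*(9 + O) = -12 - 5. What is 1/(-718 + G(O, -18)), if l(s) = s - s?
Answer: -718/515539 - I*√15/515539 ≈ -0.0013927 - 7.5125e-6*I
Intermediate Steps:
l(s) = 0
O = -62/5 (O = -9 + (-12 - 5)/5 = -9 + (⅕)*(-17) = -9 - 17/5 = -62/5 ≈ -12.400)
G(y, c) = I*√15 (G(y, c) = √(-15 + 0) = √(-15) = I*√15)
1/(-718 + G(O, -18)) = 1/(-718 + I*√15)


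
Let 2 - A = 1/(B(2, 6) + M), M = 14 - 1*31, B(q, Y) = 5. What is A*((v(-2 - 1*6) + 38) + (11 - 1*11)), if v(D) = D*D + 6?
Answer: 225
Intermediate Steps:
M = -17 (M = 14 - 31 = -17)
v(D) = 6 + D² (v(D) = D² + 6 = 6 + D²)
A = 25/12 (A = 2 - 1/(5 - 17) = 2 - 1/(-12) = 2 - 1*(-1/12) = 2 + 1/12 = 25/12 ≈ 2.0833)
A*((v(-2 - 1*6) + 38) + (11 - 1*11)) = 25*(((6 + (-2 - 1*6)²) + 38) + (11 - 1*11))/12 = 25*(((6 + (-2 - 6)²) + 38) + (11 - 11))/12 = 25*(((6 + (-8)²) + 38) + 0)/12 = 25*(((6 + 64) + 38) + 0)/12 = 25*((70 + 38) + 0)/12 = 25*(108 + 0)/12 = (25/12)*108 = 225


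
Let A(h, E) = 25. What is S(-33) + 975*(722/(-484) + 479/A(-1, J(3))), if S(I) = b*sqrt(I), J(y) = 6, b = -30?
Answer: 4168827/242 - 30*I*sqrt(33) ≈ 17227.0 - 172.34*I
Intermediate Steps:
S(I) = -30*sqrt(I)
S(-33) + 975*(722/(-484) + 479/A(-1, J(3))) = -30*I*sqrt(33) + 975*(722/(-484) + 479/25) = -30*I*sqrt(33) + 975*(722*(-1/484) + 479*(1/25)) = -30*I*sqrt(33) + 975*(-361/242 + 479/25) = -30*I*sqrt(33) + 975*(106893/6050) = -30*I*sqrt(33) + 4168827/242 = 4168827/242 - 30*I*sqrt(33)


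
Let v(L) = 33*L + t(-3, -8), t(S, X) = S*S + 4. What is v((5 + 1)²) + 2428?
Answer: 3629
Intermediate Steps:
t(S, X) = 4 + S² (t(S, X) = S² + 4 = 4 + S²)
v(L) = 13 + 33*L (v(L) = 33*L + (4 + (-3)²) = 33*L + (4 + 9) = 33*L + 13 = 13 + 33*L)
v((5 + 1)²) + 2428 = (13 + 33*(5 + 1)²) + 2428 = (13 + 33*6²) + 2428 = (13 + 33*36) + 2428 = (13 + 1188) + 2428 = 1201 + 2428 = 3629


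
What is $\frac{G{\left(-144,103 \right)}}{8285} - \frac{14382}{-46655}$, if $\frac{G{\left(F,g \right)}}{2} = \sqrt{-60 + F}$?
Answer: $\frac{14382}{46655} + \frac{4 i \sqrt{51}}{8285} \approx 0.30826 + 0.0034479 i$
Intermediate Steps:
$G{\left(F,g \right)} = 2 \sqrt{-60 + F}$
$\frac{G{\left(-144,103 \right)}}{8285} - \frac{14382}{-46655} = \frac{2 \sqrt{-60 - 144}}{8285} - \frac{14382}{-46655} = 2 \sqrt{-204} \cdot \frac{1}{8285} - - \frac{14382}{46655} = 2 \cdot 2 i \sqrt{51} \cdot \frac{1}{8285} + \frac{14382}{46655} = 4 i \sqrt{51} \cdot \frac{1}{8285} + \frac{14382}{46655} = \frac{4 i \sqrt{51}}{8285} + \frac{14382}{46655} = \frac{14382}{46655} + \frac{4 i \sqrt{51}}{8285}$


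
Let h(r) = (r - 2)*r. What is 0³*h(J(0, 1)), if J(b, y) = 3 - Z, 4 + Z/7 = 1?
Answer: 0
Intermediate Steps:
Z = -21 (Z = -28 + 7*1 = -28 + 7 = -21)
J(b, y) = 24 (J(b, y) = 3 - 1*(-21) = 3 + 21 = 24)
h(r) = r*(-2 + r) (h(r) = (-2 + r)*r = r*(-2 + r))
0³*h(J(0, 1)) = 0³*(24*(-2 + 24)) = 0*(24*22) = 0*528 = 0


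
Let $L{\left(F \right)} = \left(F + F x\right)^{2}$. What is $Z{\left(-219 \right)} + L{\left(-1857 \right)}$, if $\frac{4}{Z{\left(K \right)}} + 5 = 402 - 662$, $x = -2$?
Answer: $\frac{913838981}{265} \approx 3.4484 \cdot 10^{6}$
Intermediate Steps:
$Z{\left(K \right)} = - \frac{4}{265}$ ($Z{\left(K \right)} = \frac{4}{-5 + \left(402 - 662\right)} = \frac{4}{-5 - 260} = \frac{4}{-265} = 4 \left(- \frac{1}{265}\right) = - \frac{4}{265}$)
$L{\left(F \right)} = F^{2}$ ($L{\left(F \right)} = \left(F + F \left(-2\right)\right)^{2} = \left(F - 2 F\right)^{2} = \left(- F\right)^{2} = F^{2}$)
$Z{\left(-219 \right)} + L{\left(-1857 \right)} = - \frac{4}{265} + \left(-1857\right)^{2} = - \frac{4}{265} + 3448449 = \frac{913838981}{265}$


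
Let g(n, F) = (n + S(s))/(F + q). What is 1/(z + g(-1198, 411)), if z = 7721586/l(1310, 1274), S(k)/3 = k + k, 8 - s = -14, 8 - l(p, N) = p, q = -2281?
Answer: -202895/1203164824 ≈ -0.00016863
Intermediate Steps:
l(p, N) = 8 - p
s = 22 (s = 8 - 1*(-14) = 8 + 14 = 22)
S(k) = 6*k (S(k) = 3*(k + k) = 3*(2*k) = 6*k)
z = -1286931/217 (z = 7721586/(8 - 1*1310) = 7721586/(8 - 1310) = 7721586/(-1302) = 7721586*(-1/1302) = -1286931/217 ≈ -5930.6)
g(n, F) = (132 + n)/(-2281 + F) (g(n, F) = (n + 6*22)/(F - 2281) = (n + 132)/(-2281 + F) = (132 + n)/(-2281 + F))
1/(z + g(-1198, 411)) = 1/(-1286931/217 + (132 - 1198)/(-2281 + 411)) = 1/(-1286931/217 - 1066/(-1870)) = 1/(-1286931/217 - 1/1870*(-1066)) = 1/(-1286931/217 + 533/935) = 1/(-1203164824/202895) = -202895/1203164824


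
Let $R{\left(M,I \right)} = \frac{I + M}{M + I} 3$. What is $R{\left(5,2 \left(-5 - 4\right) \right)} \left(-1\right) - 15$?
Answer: $-18$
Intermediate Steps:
$R{\left(M,I \right)} = 3$ ($R{\left(M,I \right)} = \frac{I + M}{I + M} 3 = 1 \cdot 3 = 3$)
$R{\left(5,2 \left(-5 - 4\right) \right)} \left(-1\right) - 15 = 3 \left(-1\right) - 15 = -3 - 15 = -18$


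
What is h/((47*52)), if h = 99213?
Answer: 99213/2444 ≈ 40.595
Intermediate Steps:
h/((47*52)) = 99213/((47*52)) = 99213/2444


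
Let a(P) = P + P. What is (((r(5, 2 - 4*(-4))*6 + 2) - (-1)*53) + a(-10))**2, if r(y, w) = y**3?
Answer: 616225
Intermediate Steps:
a(P) = 2*P
(((r(5, 2 - 4*(-4))*6 + 2) - (-1)*53) + a(-10))**2 = (((5**3*6 + 2) - (-1)*53) + 2*(-10))**2 = (((125*6 + 2) - 1*(-53)) - 20)**2 = (((750 + 2) + 53) - 20)**2 = ((752 + 53) - 20)**2 = (805 - 20)**2 = 785**2 = 616225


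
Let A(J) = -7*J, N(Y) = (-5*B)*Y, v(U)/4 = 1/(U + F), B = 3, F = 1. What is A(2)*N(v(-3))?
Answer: -420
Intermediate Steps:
v(U) = 4/(1 + U) (v(U) = 4/(U + 1) = 4/(1 + U))
N(Y) = -15*Y (N(Y) = (-5*3)*Y = -15*Y)
A(2)*N(v(-3)) = (-7*2)*(-60/(1 - 3)) = -(-210)*4/(-2) = -(-210)*4*(-½) = -(-210)*(-2) = -14*30 = -420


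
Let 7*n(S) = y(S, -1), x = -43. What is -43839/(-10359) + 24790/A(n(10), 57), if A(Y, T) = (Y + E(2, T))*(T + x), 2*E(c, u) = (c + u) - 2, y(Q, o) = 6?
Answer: 30535271/473061 ≈ 64.548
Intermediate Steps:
n(S) = 6/7 (n(S) = (⅐)*6 = 6/7)
E(c, u) = -1 + c/2 + u/2 (E(c, u) = ((c + u) - 2)/2 = (-2 + c + u)/2 = -1 + c/2 + u/2)
A(Y, T) = (-43 + T)*(Y + T/2) (A(Y, T) = (Y + (-1 + (½)*2 + T/2))*(T - 43) = (Y + (-1 + 1 + T/2))*(-43 + T) = (Y + T/2)*(-43 + T) = (-43 + T)*(Y + T/2))
-43839/(-10359) + 24790/A(n(10), 57) = -43839/(-10359) + 24790/((½)*57² - 43*6/7 - 43/2*57 + 57*(6/7)) = -43839*(-1/10359) + 24790/((½)*3249 - 258/7 - 2451/2 + 342/7) = 4871/1151 + 24790/(3249/2 - 258/7 - 2451/2 + 342/7) = 4871/1151 + 24790/411 = 30535271/473061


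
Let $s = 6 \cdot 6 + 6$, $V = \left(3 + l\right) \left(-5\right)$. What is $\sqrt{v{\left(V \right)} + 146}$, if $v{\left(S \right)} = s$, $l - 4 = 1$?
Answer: $2 \sqrt{47} \approx 13.711$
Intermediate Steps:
$l = 5$ ($l = 4 + 1 = 5$)
$V = -40$ ($V = \left(3 + 5\right) \left(-5\right) = 8 \left(-5\right) = -40$)
$s = 42$ ($s = 36 + 6 = 42$)
$v{\left(S \right)} = 42$
$\sqrt{v{\left(V \right)} + 146} = \sqrt{42 + 146} = \sqrt{188} = 2 \sqrt{47}$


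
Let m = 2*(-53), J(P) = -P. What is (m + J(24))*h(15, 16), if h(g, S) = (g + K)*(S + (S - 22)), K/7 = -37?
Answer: 317200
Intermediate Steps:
K = -259 (K = 7*(-37) = -259)
m = -106
h(g, S) = (-259 + g)*(-22 + 2*S) (h(g, S) = (g - 259)*(S + (S - 22)) = (-259 + g)*(S + (-22 + S)) = (-259 + g)*(-22 + 2*S))
(m + J(24))*h(15, 16) = (-106 - 1*24)*(5698 - 518*16 - 22*15 + 2*16*15) = (-106 - 24)*(5698 - 8288 - 330 + 480) = -130*(-2440) = 317200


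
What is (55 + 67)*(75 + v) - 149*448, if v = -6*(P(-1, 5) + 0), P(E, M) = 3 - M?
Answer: -56138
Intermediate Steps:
v = 12 (v = -6*((3 - 1*5) + 0) = -6*((3 - 5) + 0) = -6*(-2 + 0) = -6*(-2) = 12)
(55 + 67)*(75 + v) - 149*448 = (55 + 67)*(75 + 12) - 149*448 = 122*87 - 66752 = 10614 - 66752 = -56138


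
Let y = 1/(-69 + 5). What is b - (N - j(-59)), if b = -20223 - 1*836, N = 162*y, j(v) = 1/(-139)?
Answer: -93659205/4448 ≈ -21056.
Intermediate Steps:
j(v) = -1/139
y = -1/64 (y = 1/(-64) = -1/64 ≈ -0.015625)
N = -81/32 (N = 162*(-1/64) = -81/32 ≈ -2.5313)
b = -21059 (b = -20223 - 836 = -21059)
b - (N - j(-59)) = -21059 - (-81/32 - 1*(-1/139)) = -21059 - (-81/32 + 1/139) = -21059 - 1*(-11227/4448) = -21059 + 11227/4448 = -93659205/4448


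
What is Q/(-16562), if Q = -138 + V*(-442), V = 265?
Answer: 58634/8281 ≈ 7.0805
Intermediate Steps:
Q = -117268 (Q = -138 + 265*(-442) = -138 - 117130 = -117268)
Q/(-16562) = -117268/(-16562) = -117268*(-1/16562) = 58634/8281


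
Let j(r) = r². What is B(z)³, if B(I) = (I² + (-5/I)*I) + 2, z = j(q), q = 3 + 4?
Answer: 13789468792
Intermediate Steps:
q = 7
z = 49 (z = 7² = 49)
B(I) = -3 + I² (B(I) = (I² - 5) + 2 = (-5 + I²) + 2 = -3 + I²)
B(z)³ = (-3 + 49²)³ = (-3 + 2401)³ = 2398³ = 13789468792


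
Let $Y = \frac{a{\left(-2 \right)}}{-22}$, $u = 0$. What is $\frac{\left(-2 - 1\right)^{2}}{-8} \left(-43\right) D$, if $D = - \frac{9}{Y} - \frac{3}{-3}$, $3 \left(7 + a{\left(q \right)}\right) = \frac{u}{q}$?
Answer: $- \frac{73917}{56} \approx -1319.9$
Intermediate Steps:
$a{\left(q \right)} = -7$ ($a{\left(q \right)} = -7 + \frac{0 \frac{1}{q}}{3} = -7 + \frac{1}{3} \cdot 0 = -7 + 0 = -7$)
$Y = \frac{7}{22}$ ($Y = - \frac{7}{-22} = \left(-7\right) \left(- \frac{1}{22}\right) = \frac{7}{22} \approx 0.31818$)
$D = - \frac{191}{7}$ ($D = - \frac{9}{\frac{7}{22}} - \frac{3}{-3} = \left(-9\right) \frac{22}{7} - -1 = - \frac{198}{7} + 1 = - \frac{191}{7} \approx -27.286$)
$\frac{\left(-2 - 1\right)^{2}}{-8} \left(-43\right) D = \frac{\left(-2 - 1\right)^{2}}{-8} \left(-43\right) \left(- \frac{191}{7}\right) = \left(-3\right)^{2} \left(- \frac{1}{8}\right) \left(-43\right) \left(- \frac{191}{7}\right) = 9 \left(- \frac{1}{8}\right) \left(-43\right) \left(- \frac{191}{7}\right) = \left(- \frac{9}{8}\right) \left(-43\right) \left(- \frac{191}{7}\right) = \frac{387}{8} \left(- \frac{191}{7}\right) = - \frac{73917}{56}$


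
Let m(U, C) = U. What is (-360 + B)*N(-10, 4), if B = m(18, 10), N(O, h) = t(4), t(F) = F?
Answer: -1368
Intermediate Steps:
N(O, h) = 4
B = 18
(-360 + B)*N(-10, 4) = (-360 + 18)*4 = -342*4 = -1368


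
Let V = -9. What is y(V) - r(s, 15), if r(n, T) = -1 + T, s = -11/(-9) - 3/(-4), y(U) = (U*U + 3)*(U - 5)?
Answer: -1190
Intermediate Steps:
y(U) = (-5 + U)*(3 + U**2) (y(U) = (U**2 + 3)*(-5 + U) = (3 + U**2)*(-5 + U) = (-5 + U)*(3 + U**2))
s = 71/36 (s = -11*(-1/9) - 3*(-1/4) = 11/9 + 3/4 = 71/36 ≈ 1.9722)
y(V) - r(s, 15) = (-15 + (-9)**3 - 5*(-9)**2 + 3*(-9)) - (-1 + 15) = (-15 - 729 - 5*81 - 27) - 1*14 = (-15 - 729 - 405 - 27) - 14 = -1176 - 14 = -1190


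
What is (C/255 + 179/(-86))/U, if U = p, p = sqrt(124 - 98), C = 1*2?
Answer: -45473*sqrt(26)/570180 ≈ -0.40666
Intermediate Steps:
C = 2
p = sqrt(26) ≈ 5.0990
U = sqrt(26) ≈ 5.0990
(C/255 + 179/(-86))/U = (2/255 + 179/(-86))/(sqrt(26)) = (2*(1/255) + 179*(-1/86))*(sqrt(26)/26) = (2/255 - 179/86)*(sqrt(26)/26) = -45473*sqrt(26)/570180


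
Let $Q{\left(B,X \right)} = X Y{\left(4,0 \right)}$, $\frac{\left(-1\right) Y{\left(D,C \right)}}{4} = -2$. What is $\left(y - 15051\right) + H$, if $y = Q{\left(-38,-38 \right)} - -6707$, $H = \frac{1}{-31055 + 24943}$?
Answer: $- \frac{52856577}{6112} \approx -8648.0$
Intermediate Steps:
$Y{\left(D,C \right)} = 8$ ($Y{\left(D,C \right)} = \left(-4\right) \left(-2\right) = 8$)
$H = - \frac{1}{6112}$ ($H = \frac{1}{-6112} = - \frac{1}{6112} \approx -0.00016361$)
$Q{\left(B,X \right)} = 8 X$ ($Q{\left(B,X \right)} = X 8 = 8 X$)
$y = 6403$ ($y = 8 \left(-38\right) - -6707 = -304 + 6707 = 6403$)
$\left(y - 15051\right) + H = \left(6403 - 15051\right) - \frac{1}{6112} = -8648 - \frac{1}{6112} = - \frac{52856577}{6112}$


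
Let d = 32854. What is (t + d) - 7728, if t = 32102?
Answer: 57228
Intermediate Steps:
(t + d) - 7728 = (32102 + 32854) - 7728 = 64956 - 7728 = 57228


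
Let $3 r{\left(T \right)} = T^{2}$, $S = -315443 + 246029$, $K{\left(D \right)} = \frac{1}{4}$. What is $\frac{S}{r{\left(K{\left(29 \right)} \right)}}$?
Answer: $-3331872$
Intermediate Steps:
$K{\left(D \right)} = \frac{1}{4}$
$S = -69414$
$r{\left(T \right)} = \frac{T^{2}}{3}$
$\frac{S}{r{\left(K{\left(29 \right)} \right)}} = - \frac{69414}{\frac{1}{3} \left(\frac{1}{4}\right)^{2}} = - \frac{69414}{\frac{1}{3} \cdot \frac{1}{16}} = - 69414 \frac{1}{\frac{1}{48}} = \left(-69414\right) 48 = -3331872$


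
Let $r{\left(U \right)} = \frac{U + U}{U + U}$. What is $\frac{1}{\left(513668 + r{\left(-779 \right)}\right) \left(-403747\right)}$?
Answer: $- \frac{1}{207392317743} \approx -4.8218 \cdot 10^{-12}$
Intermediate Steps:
$r{\left(U \right)} = 1$ ($r{\left(U \right)} = \frac{2 U}{2 U} = 2 U \frac{1}{2 U} = 1$)
$\frac{1}{\left(513668 + r{\left(-779 \right)}\right) \left(-403747\right)} = \frac{1}{\left(513668 + 1\right) \left(-403747\right)} = \frac{1}{513669} \left(- \frac{1}{403747}\right) = - \frac{1}{207392317743}$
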